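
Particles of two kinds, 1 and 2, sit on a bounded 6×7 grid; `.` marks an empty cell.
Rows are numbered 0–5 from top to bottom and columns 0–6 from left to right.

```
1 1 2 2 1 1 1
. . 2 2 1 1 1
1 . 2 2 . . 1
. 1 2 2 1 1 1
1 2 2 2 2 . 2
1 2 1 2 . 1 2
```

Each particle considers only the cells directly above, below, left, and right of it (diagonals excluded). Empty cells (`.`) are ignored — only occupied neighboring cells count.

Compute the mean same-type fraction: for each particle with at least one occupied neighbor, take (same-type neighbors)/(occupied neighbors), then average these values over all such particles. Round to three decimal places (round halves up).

Row 0: (0,0)1 1/1 · (0,1)1 1/2 · (0,2)2 2/3 · (0,3)2 2/3 · (0,4)1 2/3 · (0,5)1 3/3 · (0,6)1 2/2
Row 1: (1,2)2 3/3 · (1,3)2 3/4 · (1,4)1 2/3 · (1,5)1 3/3 · (1,6)1 3/3
Row 2: (2,0)1 — no occupied neighbors · (2,2)2 3/3 · (2,3)2 3/3 · (2,6)1 2/2
Row 3: (3,1)1 0/2 · (3,2)2 3/4 · (3,3)2 3/4 · (3,4)1 1/3 · (3,5)1 2/2 · (3,6)1 2/3
Row 4: (4,0)1 1/2 · (4,1)2 2/4 · (4,2)2 3/4 · (4,3)2 4/4 · (4,4)2 1/2 · (4,6)2 1/2
Row 5: (5,0)1 1/2 · (5,1)2 1/3 · (5,2)1 0/3 · (5,3)2 1/2 · (5,5)1 0/1 · (5,6)2 1/2
Sum over 33 particles: 1/1 + 1/2 + 2/3 + 2/3 + 2/3 + 3/3 + 2/2 + 3/3 + 3/4 + 2/3 + 3/3 + 3/3 + 3/3 + 3/3 + 2/2 + 0/2 + 3/4 + 3/4 + 1/3 + 2/2 + 2/3 + 1/2 + 2/4 + 3/4 + 4/4 + 1/2 + 1/2 + 1/2 + 1/3 + 0/3 + 1/2 + 0/1 + 1/2 = 22; mean = 22 ÷ 33 = 2/3 = 0.666666… → 0.667.

0.667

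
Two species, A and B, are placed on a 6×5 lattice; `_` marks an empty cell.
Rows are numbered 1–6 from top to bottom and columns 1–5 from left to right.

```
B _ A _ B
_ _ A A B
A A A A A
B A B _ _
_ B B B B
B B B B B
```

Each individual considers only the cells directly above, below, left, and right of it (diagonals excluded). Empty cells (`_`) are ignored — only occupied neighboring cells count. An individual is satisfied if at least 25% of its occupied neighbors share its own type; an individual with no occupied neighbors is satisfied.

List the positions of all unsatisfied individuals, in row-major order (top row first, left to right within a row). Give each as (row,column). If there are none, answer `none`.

(4,1)

Row 1: (1,1)B 0/0 ✓ · (1,3)A 1/1 ✓ · (1,5)B 1/1 ✓
Row 2: (2,3)A 3/3 ✓ · (2,4)A 2/3 ✓ · (2,5)B 1/3 ✓
Row 3: (3,1)A 1/2 ✓ · (3,2)A 3/3 ✓ · (3,3)A 3/4 ✓ · (3,4)A 3/3 ✓ · (3,5)A 1/2 ✓
Row 4: (4,1)B 0/2 ✗ · (4,2)A 1/4 ✓ · (4,3)B 1/3 ✓
Row 5: (5,2)B 2/3 ✓ · (5,3)B 4/4 ✓ · (5,4)B 3/3 ✓ · (5,5)B 2/2 ✓
Row 6: (6,1)B 1/1 ✓ · (6,2)B 3/3 ✓ · (6,3)B 3/3 ✓ · (6,4)B 3/3 ✓ · (6,5)B 2/2 ✓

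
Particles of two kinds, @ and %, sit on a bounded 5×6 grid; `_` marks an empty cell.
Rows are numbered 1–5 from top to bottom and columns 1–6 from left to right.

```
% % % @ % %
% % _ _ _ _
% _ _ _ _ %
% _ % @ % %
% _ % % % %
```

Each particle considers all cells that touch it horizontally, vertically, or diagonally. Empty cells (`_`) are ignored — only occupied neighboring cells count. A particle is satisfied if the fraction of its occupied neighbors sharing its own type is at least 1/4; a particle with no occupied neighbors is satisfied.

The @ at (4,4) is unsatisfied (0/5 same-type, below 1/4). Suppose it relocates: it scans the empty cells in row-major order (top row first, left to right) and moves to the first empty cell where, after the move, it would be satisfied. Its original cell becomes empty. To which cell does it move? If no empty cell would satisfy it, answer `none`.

(2,3)

Vacating (4,4). Empty cells in order:
  (2,3): 1/4 same-type → satisfied — stop here.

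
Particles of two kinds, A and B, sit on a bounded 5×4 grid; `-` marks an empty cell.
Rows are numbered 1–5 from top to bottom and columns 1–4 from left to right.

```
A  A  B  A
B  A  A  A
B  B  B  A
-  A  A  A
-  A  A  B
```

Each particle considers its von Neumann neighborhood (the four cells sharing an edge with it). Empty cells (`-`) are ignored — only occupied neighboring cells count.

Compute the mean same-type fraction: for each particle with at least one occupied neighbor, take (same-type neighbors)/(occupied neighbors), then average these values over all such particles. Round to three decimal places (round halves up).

(1,1)A 1/2
(1,2)A 2/3
(1,3)B 0/3
(1,4)A 1/2
(2,1)B 1/3
(2,2)A 2/4
(2,3)A 2/4
(2,4)A 3/3
(3,1)B 2/2
(3,2)B 2/4
(3,3)B 1/4
(3,4)A 2/3
(4,2)A 2/3
(4,3)A 3/4
(4,4)A 2/3
(5,2)A 2/2
(5,3)A 2/3
(5,4)B 0/2
Sum over 18 particles: 1/2 + 2/3 + 0/3 + 1/2 + 1/3 + 2/4 + 2/4 + 3/3 + 2/2 + 2/4 + 1/4 + 2/3 + 2/3 + 3/4 + 2/3 + 2/2 + 2/3 + 0/2 = 61/6; mean = 61/6 ÷ 18 = 61/108 = 0.564814… → 0.565.

0.565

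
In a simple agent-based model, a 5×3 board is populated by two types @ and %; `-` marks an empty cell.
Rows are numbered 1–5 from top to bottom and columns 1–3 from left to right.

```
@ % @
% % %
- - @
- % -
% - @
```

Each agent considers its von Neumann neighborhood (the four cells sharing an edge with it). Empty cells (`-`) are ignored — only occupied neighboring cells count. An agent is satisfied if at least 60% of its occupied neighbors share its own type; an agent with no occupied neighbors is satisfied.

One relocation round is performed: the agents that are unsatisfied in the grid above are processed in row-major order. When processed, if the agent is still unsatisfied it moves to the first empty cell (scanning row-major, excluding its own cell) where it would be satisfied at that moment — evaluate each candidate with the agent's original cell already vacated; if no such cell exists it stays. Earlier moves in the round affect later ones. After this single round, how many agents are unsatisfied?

2

Initially unsatisfied (in order): (1,1), (1,2), (1,3), (2,1), (2,3), (3,3).
  (1,1) → (4,3).
  (1,2) → (1,1).
  (1,3): no empty cell satisfies it; stays.
  (2,1): now satisfied by earlier moves; stays.
  (2,3) → (1,2).
  (3,3): now satisfied by earlier moves; stays.
Resulting grid:
% % @
% % -
- - @
- % @
% - @
Unsatisfied now: (1,3), (4,2).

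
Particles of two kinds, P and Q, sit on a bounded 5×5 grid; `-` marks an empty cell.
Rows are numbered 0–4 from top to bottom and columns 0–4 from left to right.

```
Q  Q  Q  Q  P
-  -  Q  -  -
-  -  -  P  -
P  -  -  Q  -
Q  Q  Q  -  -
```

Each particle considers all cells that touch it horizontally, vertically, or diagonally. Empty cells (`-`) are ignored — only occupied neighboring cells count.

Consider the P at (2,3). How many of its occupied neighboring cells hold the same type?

0

Occupied neighbors of (2,3): (1,2)=Q, (3,3)=Q.
Same type (P): 0 of 2.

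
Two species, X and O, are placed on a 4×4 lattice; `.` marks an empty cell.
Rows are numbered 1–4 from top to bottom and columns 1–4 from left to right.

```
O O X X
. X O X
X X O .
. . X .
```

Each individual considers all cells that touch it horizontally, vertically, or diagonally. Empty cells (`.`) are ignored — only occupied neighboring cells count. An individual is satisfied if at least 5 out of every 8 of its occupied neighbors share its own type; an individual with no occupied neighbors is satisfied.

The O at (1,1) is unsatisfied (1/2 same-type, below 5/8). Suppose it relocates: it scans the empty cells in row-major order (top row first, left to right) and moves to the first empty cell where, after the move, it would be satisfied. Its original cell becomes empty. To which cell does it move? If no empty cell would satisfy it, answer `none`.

none

Vacating (1,1). Empty cells in order:
  (2,1): 1/4 same-type → still unsatisfied.
  (3,4): 2/4 same-type → still unsatisfied.
  (4,1): 0/2 same-type → still unsatisfied.
  (4,2): 1/4 same-type → still unsatisfied.
  (4,4): 1/2 same-type → still unsatisfied.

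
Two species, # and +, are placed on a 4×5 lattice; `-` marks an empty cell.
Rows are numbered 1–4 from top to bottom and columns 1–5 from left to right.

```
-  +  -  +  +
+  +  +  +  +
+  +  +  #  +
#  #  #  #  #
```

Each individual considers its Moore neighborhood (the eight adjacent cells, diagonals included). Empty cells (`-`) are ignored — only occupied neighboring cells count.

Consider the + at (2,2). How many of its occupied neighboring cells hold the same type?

6

Occupied neighbors of (2,2): (1,2)=+, (2,1)=+, (2,3)=+, (3,1)=+, (3,2)=+, (3,3)=+.
Same type (+): 6 of 6.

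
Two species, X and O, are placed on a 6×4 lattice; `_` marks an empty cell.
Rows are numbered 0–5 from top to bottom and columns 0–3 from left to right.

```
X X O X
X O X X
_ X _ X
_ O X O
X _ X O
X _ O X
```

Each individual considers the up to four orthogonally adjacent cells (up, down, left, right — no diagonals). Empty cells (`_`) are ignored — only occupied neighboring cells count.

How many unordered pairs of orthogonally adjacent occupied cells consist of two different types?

15

Scan each occupied cell's neighbors to the right and below so each pair is counted once.
Row 0: X(0,0)–X(0,1)= X(0,0)–X(1,0)= X(0,1)–O(0,2)≠ X(0,1)–O(1,1)≠ O(0,2)–X(0,3)≠ O(0,2)–X(1,2)≠ X(0,3)–X(1,3)=  → 4/7 unlike.
Row 1: X(1,0)–O(1,1)≠ O(1,1)–X(1,2)≠ O(1,1)–X(2,1)≠ X(1,2)–X(1,3)= X(1,3)–X(2,3)=  → 3/5 unlike.
Row 2: X(2,1)–O(3,1)≠ X(2,3)–O(3,3)≠  → 2/2 unlike.
Row 3: O(3,1)–X(3,2)≠ X(3,2)–O(3,3)≠ X(3,2)–X(4,2)= O(3,3)–O(4,3)=  → 2/4 unlike.
Row 4: X(4,0)–X(5,0)= X(4,2)–O(4,3)≠ X(4,2)–O(5,2)≠ O(4,3)–X(5,3)≠  → 3/4 unlike.
Row 5: O(5,2)–X(5,3)≠  → 1/1 unlike.
Total adjacent occupied pairs: 23; unlike-type pairs: 15.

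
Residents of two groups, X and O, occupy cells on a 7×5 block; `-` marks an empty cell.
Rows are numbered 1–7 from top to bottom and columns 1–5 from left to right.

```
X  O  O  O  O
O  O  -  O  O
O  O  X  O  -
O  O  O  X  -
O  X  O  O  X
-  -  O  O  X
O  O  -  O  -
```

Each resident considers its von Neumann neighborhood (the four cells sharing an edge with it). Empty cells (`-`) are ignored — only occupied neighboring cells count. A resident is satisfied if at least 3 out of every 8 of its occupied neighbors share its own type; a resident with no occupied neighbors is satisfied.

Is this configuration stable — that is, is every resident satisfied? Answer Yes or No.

No

(1,1)X 0/2 unhappy
(1,2)O 2/3 ok
(1,3)O 2/2 ok
(1,4)O 3/3 ok
(1,5)O 2/2 ok
(2,1)O 2/3 ok
(2,2)O 3/3 ok
(2,4)O 3/3 ok
(2,5)O 2/2 ok
(3,1)O 3/3 ok
(3,2)O 3/4 ok
(3,3)X 0/3 unhappy
(3,4)O 1/3 unhappy
(4,1)O 3/3 ok
(4,2)O 3/4 ok
(4,3)O 2/4 ok
(4,4)X 0/3 unhappy
(5,1)O 1/2 ok
(5,2)X 0/3 unhappy
(5,3)O 3/4 ok
(5,4)O 2/4 ok
(5,5)X 1/2 ok
(6,3)O 2/2 ok
(6,4)O 3/4 ok
(6,5)X 1/2 ok
(7,1)O 1/1 ok
(7,2)O 1/1 ok
(7,4)O 1/1 ok
For instance (1,1) has only 0/2 same-type neighbors, below 3/8.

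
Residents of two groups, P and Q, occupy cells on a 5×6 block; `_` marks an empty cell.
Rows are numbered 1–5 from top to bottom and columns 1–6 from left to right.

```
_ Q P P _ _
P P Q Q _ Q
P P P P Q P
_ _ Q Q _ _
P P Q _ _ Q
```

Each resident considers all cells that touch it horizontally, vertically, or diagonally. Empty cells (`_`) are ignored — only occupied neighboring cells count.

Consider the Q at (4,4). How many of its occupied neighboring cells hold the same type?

Occupied neighbors of (4,4): (3,3)=P, (3,4)=P, (3,5)=Q, (4,3)=Q, (5,3)=Q.
Same type (Q): 3 of 5.

3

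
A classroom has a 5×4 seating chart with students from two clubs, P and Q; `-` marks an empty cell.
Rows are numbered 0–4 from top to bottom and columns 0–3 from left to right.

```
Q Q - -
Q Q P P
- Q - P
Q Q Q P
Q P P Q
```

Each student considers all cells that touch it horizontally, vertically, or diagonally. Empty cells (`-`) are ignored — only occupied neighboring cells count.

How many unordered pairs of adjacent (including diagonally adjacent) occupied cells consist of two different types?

Scan each occupied cell's neighbors to the right and below (and the two forward diagonals) so each pair is counted once.
Row 0: Q(0,0)–Q(0,1)= Q(0,0)–Q(1,0)= Q(0,0)–Q(1,1)= Q(0,1)–Q(1,1)= Q(0,1)–P(1,2)≠ Q(0,1)–Q(1,0)=  → 1/6 unlike.
Row 1: Q(1,0)–Q(1,1)= Q(1,0)–Q(2,1)= Q(1,1)–P(1,2)≠ Q(1,1)–Q(2,1)= P(1,2)–P(1,3)= P(1,2)–P(2,3)= P(1,2)–Q(2,1)≠ P(1,3)–P(2,3)=  → 2/8 unlike.
Row 2: Q(2,1)–Q(3,1)= Q(2,1)–Q(3,2)= Q(2,1)–Q(3,0)= P(2,3)–P(3,3)= P(2,3)–Q(3,2)≠  → 1/5 unlike.
Row 3: Q(3,0)–Q(3,1)= Q(3,0)–Q(4,0)= Q(3,0)–P(4,1)≠ Q(3,1)–Q(3,2)= Q(3,1)–P(4,1)≠ Q(3,1)–P(4,2)≠ Q(3,1)–Q(4,0)= Q(3,2)–P(3,3)≠ Q(3,2)–P(4,2)≠ Q(3,2)–Q(4,3)= Q(3,2)–P(4,1)≠ P(3,3)–Q(4,3)≠ P(3,3)–P(4,2)=  → 7/13 unlike.
Row 4: Q(4,0)–P(4,1)≠ P(4,1)–P(4,2)= P(4,2)–Q(4,3)≠  → 2/3 unlike.
Total adjacent occupied pairs: 35; unlike-type pairs: 13.

13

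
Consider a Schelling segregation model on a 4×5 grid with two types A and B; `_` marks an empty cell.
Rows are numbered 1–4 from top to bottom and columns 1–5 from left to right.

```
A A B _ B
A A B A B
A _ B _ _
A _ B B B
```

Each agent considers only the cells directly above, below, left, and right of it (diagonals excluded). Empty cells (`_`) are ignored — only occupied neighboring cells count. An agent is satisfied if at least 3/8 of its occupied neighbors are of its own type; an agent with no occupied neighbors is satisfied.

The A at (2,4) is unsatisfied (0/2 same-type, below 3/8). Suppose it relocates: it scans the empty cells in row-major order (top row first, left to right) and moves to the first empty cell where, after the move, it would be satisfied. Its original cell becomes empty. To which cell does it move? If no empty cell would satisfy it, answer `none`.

(3,2)

Vacating (2,4). Empty cells in order:
  (1,4): 0/2 same-type → still unsatisfied.
  (3,2): 2/3 same-type → satisfied — stop here.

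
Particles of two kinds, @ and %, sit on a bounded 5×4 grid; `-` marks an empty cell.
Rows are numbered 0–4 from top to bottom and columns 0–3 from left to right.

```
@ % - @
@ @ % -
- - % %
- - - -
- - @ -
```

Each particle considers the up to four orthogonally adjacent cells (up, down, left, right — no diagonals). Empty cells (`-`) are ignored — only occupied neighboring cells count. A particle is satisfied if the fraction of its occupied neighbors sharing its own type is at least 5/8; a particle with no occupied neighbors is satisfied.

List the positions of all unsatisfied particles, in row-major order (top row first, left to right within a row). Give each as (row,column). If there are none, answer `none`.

(0,0), (0,1), (1,1), (1,2)

(0,0)@ 1/2 ✗
(0,1)% 0/2 ✗
(0,3)@ 0/0 ✓
(1,0)@ 2/2 ✓
(1,1)@ 1/3 ✗
(1,2)% 1/2 ✗
(2,2)% 2/2 ✓
(2,3)% 1/1 ✓
(4,2)@ 0/0 ✓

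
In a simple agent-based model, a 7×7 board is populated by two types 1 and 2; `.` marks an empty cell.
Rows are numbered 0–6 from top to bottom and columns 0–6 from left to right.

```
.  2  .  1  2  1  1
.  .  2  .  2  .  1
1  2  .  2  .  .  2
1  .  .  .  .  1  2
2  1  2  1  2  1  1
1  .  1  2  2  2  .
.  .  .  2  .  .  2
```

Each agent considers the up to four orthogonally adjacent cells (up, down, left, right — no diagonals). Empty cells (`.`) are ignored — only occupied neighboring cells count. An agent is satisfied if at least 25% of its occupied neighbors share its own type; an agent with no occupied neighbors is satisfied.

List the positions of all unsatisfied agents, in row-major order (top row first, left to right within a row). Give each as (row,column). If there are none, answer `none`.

(0,1)2 0/0 ✓
(0,3)1 0/1 ✗
(0,4)2 1/3 ✓
(0,5)1 1/2 ✓
(0,6)1 2/2 ✓
(1,2)2 0/0 ✓
(1,4)2 1/1 ✓
(1,6)1 1/2 ✓
(2,0)1 1/2 ✓
(2,1)2 0/1 ✗
(2,3)2 0/0 ✓
(2,6)2 1/2 ✓
(3,0)1 1/2 ✓
(3,5)1 1/2 ✓
(3,6)2 1/3 ✓
(4,0)2 0/3 ✗
(4,1)1 0/2 ✗
(4,2)2 0/3 ✗
(4,3)1 0/3 ✗
(4,4)2 1/3 ✓
(4,5)1 2/4 ✓
(4,6)1 1/2 ✓
(5,0)1 0/1 ✗
(5,2)1 0/2 ✗
(5,3)2 2/4 ✓
(5,4)2 3/3 ✓
(5,5)2 1/2 ✓
(6,3)2 1/1 ✓
(6,6)2 0/0 ✓

(0,3), (2,1), (4,0), (4,1), (4,2), (4,3), (5,0), (5,2)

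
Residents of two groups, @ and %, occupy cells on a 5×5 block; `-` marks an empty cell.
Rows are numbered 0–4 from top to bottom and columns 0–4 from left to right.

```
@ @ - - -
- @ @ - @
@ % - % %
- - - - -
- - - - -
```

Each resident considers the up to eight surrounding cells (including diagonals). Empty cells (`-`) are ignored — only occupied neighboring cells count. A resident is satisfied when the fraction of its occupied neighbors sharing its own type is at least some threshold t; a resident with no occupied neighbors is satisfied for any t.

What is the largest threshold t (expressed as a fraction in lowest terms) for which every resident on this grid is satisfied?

Row 0: (0,0)@ 2/2 · (0,1)@ 3/3
Row 1: (1,1)@ 4/5 · (1,2)@ 2/4 · (1,4)@ 0/2
Row 2: (2,0)@ 1/2 · (2,1)% 0/3 · (2,3)% 1/3 · (2,4)% 1/2
The smallest same-type fraction is 0/2 at (1,4), which reduces to 0/1. Any threshold above that leaves this resident unsatisfied.

0/1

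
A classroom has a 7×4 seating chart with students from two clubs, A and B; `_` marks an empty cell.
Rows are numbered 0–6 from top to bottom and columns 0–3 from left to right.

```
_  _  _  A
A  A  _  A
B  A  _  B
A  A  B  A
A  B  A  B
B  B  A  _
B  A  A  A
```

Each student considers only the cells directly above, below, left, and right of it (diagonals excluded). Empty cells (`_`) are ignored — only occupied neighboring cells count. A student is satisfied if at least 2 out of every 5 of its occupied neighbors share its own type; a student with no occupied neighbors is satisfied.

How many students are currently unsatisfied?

Row 0: (0,3)A 1/1 ✓
Row 1: (1,0)A 1/2 ✓ · (1,1)A 2/2 ✓ · (1,3)A 1/2 ✓
Row 2: (2,0)B 0/3 ✗ · (2,1)A 2/3 ✓ · (2,3)B 0/2 ✗
Row 3: (3,0)A 2/3 ✓ · (3,1)A 2/4 ✓ · (3,2)B 0/3 ✗ · (3,3)A 0/3 ✗
Row 4: (4,0)A 1/3 ✗ · (4,1)B 1/4 ✗ · (4,2)A 1/4 ✗ · (4,3)B 0/2 ✗
Row 5: (5,0)B 2/3 ✓ · (5,1)B 2/4 ✓ · (5,2)A 2/3 ✓
Row 6: (6,0)B 1/2 ✓ · (6,1)A 1/3 ✗ · (6,2)A 3/3 ✓ · (6,3)A 1/1 ✓
Unsatisfied: (2,0), (2,3), (3,2), (3,3), (4,0), (4,1), (4,2), (4,3), (6,1) — 9 in total.

9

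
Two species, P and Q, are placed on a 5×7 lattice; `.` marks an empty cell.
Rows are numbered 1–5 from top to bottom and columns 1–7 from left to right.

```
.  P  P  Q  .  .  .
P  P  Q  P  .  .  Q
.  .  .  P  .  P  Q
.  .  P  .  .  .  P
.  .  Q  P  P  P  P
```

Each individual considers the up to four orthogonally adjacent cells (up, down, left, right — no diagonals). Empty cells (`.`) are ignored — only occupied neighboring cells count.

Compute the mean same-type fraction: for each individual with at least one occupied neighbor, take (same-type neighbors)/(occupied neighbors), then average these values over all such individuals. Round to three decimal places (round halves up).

0.537

(1,2)P 2/2
(1,3)P 1/3
(1,4)Q 0/2
(2,1)P 1/1
(2,2)P 2/3
(2,3)Q 0/3
(2,4)P 1/3
(2,7)Q 1/1
(3,4)P 1/1
(3,6)P 0/1
(3,7)Q 1/3
(4,3)P 0/1
(4,7)P 1/2
(5,3)Q 0/2
(5,4)P 1/2
(5,5)P 2/2
(5,6)P 2/2
(5,7)P 2/2
Sum over 18 individuals: 2/2 + 1/3 + 0/2 + 1/1 + 2/3 + 0/3 + 1/3 + 1/1 + 1/1 + 0/1 + 1/3 + 0/1 + 1/2 + 0/2 + 1/2 + 2/2 + 2/2 + 2/2 = 29/3; mean = 29/3 ÷ 18 = 29/54 = 0.537037… → 0.537.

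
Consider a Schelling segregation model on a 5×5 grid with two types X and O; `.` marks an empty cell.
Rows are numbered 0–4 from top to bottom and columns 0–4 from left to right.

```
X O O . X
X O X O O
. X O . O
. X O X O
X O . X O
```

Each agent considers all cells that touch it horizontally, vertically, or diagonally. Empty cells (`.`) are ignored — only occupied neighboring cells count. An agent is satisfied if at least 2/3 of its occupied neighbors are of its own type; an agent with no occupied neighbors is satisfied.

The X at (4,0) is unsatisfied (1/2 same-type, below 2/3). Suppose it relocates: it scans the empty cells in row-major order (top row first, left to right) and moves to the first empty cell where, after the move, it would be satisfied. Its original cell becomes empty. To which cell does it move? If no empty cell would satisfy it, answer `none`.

(2,0)

Vacating (4,0). Empty cells in order:
  (0,3): 2/5 same-type → still unsatisfied.
  (2,0): 3/4 same-type → satisfied — stop here.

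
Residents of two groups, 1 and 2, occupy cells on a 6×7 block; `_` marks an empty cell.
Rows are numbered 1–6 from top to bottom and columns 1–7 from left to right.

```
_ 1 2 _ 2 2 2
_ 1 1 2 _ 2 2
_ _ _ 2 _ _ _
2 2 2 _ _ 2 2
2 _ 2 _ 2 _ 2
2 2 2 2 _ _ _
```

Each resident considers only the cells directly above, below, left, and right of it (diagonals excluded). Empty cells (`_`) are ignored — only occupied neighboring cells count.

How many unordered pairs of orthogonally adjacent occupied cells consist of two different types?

3

Scan each occupied cell's neighbors to the right and below so each pair is counted once.
Row 1: 1(1,2)–2(1,3)≠ 1(1,2)–1(2,2)= 2(1,3)–1(2,3)≠ 2(1,5)–2(1,6)= 2(1,6)–2(1,7)= 2(1,6)–2(2,6)= 2(1,7)–2(2,7)=  → 2/7 unlike.
Row 2: 1(2,2)–1(2,3)= 1(2,3)–2(2,4)≠ 2(2,4)–2(3,4)= 2(2,6)–2(2,7)=  → 1/4 unlike.
Row 4: 2(4,1)–2(4,2)= 2(4,1)–2(5,1)= 2(4,2)–2(4,3)= 2(4,3)–2(5,3)= 2(4,6)–2(4,7)= 2(4,7)–2(5,7)=  → 0/6 unlike.
Row 5: 2(5,1)–2(6,1)= 2(5,3)–2(6,3)=  → 0/2 unlike.
Row 6: 2(6,1)–2(6,2)= 2(6,2)–2(6,3)= 2(6,3)–2(6,4)=  → 0/3 unlike.
Total adjacent occupied pairs: 22; unlike-type pairs: 3.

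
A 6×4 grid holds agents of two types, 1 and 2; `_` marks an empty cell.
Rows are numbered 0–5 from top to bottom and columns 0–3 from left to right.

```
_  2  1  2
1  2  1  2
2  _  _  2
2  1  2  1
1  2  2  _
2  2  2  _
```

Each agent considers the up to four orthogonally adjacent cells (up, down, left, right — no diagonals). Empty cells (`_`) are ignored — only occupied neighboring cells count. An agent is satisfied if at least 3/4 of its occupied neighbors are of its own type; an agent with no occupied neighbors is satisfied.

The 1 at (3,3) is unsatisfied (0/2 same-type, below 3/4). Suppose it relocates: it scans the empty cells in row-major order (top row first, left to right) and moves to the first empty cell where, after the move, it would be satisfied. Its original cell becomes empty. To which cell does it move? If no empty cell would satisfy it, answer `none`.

none

Vacating (3,3). Empty cells in order:
  (0,0): 1/2 same-type → still unsatisfied.
  (2,1): 1/3 same-type → still unsatisfied.
  (2,2): 1/3 same-type → still unsatisfied.
  (4,3): 0/1 same-type → still unsatisfied.
  (5,3): 0/1 same-type → still unsatisfied.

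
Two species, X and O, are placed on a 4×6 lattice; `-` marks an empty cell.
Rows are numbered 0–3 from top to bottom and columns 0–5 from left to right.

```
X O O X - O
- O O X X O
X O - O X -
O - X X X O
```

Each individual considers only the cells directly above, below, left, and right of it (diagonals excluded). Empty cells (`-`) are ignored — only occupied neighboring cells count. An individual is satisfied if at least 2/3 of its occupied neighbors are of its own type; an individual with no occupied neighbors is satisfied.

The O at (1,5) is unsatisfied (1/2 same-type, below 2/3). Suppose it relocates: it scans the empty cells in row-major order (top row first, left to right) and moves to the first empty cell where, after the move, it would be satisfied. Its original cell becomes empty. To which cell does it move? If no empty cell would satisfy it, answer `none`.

Vacating (1,5). Empty cells in order:
  (0,4): 1/3 same-type → still unsatisfied.
  (1,0): 1/3 same-type → still unsatisfied.
  (2,2): 3/4 same-type → satisfied — stop here.

(2,2)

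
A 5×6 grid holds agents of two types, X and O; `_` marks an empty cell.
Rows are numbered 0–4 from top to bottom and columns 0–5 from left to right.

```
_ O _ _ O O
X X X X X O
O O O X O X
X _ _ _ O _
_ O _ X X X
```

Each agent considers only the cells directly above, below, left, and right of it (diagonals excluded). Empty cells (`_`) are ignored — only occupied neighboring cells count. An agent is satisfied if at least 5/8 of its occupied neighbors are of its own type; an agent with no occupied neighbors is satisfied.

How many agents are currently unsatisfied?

13

(0,1)O 0/1 not
(0,4)O 1/2 not
(0,5)O 2/2 satisfied
(1,0)X 1/2 not
(1,1)X 2/4 not
(1,2)X 2/3 satisfied
(1,3)X 3/3 satisfied
(1,4)X 1/4 not
(1,5)O 1/3 not
(2,0)O 1/3 not
(2,1)O 2/3 satisfied
(2,2)O 1/3 not
(2,3)X 1/3 not
(2,4)O 1/4 not
(2,5)X 0/2 not
(3,0)X 0/1 not
(3,4)O 1/2 not
(4,1)O 0/0 satisfied
(4,3)X 1/1 satisfied
(4,4)X 2/3 satisfied
(4,5)X 1/1 satisfied
Unsatisfied: (0,1), (0,4), (1,0), (1,1), (1,4), (1,5), (2,0), (2,2), (2,3), (2,4), (2,5), (3,0), (3,4) — 13 in total.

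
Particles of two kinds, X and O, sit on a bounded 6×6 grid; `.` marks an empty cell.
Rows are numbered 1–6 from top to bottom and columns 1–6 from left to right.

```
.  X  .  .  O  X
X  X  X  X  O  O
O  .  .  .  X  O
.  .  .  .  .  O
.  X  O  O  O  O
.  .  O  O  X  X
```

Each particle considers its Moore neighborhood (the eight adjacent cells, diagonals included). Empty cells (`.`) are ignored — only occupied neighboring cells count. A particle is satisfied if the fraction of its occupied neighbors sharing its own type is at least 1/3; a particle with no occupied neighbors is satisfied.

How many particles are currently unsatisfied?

(1,2)X 3/3 ✓
(1,5)O 2/4 ✓
(1,6)X 0/3 ✗
(2,1)X 2/3 ✓
(2,2)X 3/4 ✓
(2,3)X 3/3 ✓
(2,4)X 2/4 ✓
(2,5)O 3/6 ✓
(2,6)O 3/5 ✓
(3,1)O 0/2 ✗
(3,5)X 1/5 ✗
(3,6)O 3/4 ✓
(4,6)O 3/4 ✓
(5,2)X 0/2 ✗
(5,3)O 3/4 ✓
(5,4)O 4/5 ✓
(5,5)O 4/6 ✓
(5,6)O 2/4 ✓
(6,3)O 3/4 ✓
(6,4)O 4/5 ✓
(6,5)X 1/5 ✗
(6,6)X 1/3 ✓
Unsatisfied: (1,6), (3,1), (3,5), (5,2), (6,5) — 5 in total.

5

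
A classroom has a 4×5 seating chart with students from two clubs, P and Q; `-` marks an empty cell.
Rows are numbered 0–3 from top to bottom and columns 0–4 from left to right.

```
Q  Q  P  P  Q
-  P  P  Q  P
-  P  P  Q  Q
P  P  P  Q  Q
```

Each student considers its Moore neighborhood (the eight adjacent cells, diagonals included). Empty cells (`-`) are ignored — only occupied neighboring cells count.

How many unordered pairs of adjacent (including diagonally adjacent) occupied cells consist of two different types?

Scan each occupied cell's neighbors to the right and below (and the two forward diagonals) so each pair is counted once.
Row 0: Q(0,0)–Q(0,1)= Q(0,0)–P(1,1)≠ Q(0,1)–P(0,2)≠ Q(0,1)–P(1,1)≠ Q(0,1)–P(1,2)≠ P(0,2)–P(0,3)= P(0,2)–P(1,2)= P(0,2)–Q(1,3)≠ P(0,2)–P(1,1)= P(0,3)–Q(0,4)≠ P(0,3)–Q(1,3)≠ P(0,3)–P(1,4)= P(0,3)–P(1,2)= Q(0,4)–P(1,4)≠ Q(0,4)–Q(1,3)=  → 8/15 unlike.
Row 1: P(1,1)–P(1,2)= P(1,1)–P(2,1)= P(1,1)–P(2,2)= P(1,2)–Q(1,3)≠ P(1,2)–P(2,2)= P(1,2)–Q(2,3)≠ P(1,2)–P(2,1)= Q(1,3)–P(1,4)≠ Q(1,3)–Q(2,3)= Q(1,3)–Q(2,4)= Q(1,3)–P(2,2)≠ P(1,4)–Q(2,4)≠ P(1,4)–Q(2,3)≠  → 6/13 unlike.
Row 2: P(2,1)–P(2,2)= P(2,1)–P(3,1)= P(2,1)–P(3,2)= P(2,1)–P(3,0)= P(2,2)–Q(2,3)≠ P(2,2)–P(3,2)= P(2,2)–Q(3,3)≠ P(2,2)–P(3,1)= Q(2,3)–Q(2,4)= Q(2,3)–Q(3,3)= Q(2,3)–Q(3,4)= Q(2,3)–P(3,2)≠ Q(2,4)–Q(3,4)= Q(2,4)–Q(3,3)=  → 3/14 unlike.
Row 3: P(3,0)–P(3,1)= P(3,1)–P(3,2)= P(3,2)–Q(3,3)≠ Q(3,3)–Q(3,4)=  → 1/4 unlike.
Total adjacent occupied pairs: 46; unlike-type pairs: 18.

18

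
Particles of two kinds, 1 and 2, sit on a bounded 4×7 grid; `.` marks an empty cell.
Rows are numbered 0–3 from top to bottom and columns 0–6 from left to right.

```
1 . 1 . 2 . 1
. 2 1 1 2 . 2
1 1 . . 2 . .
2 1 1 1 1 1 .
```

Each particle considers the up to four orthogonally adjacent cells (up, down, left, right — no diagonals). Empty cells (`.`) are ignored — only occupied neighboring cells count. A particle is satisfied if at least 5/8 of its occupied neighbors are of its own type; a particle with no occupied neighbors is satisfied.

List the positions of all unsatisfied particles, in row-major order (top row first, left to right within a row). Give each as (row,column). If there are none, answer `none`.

(0,6), (1,1), (1,3), (1,6), (2,0), (2,4), (3,0)

Row 0: (0,0)1 0/0 ✓ · (0,2)1 1/1 ✓ · (0,4)2 1/1 ✓ · (0,6)1 0/1 ✗
Row 1: (1,1)2 0/2 ✗ · (1,2)1 2/3 ✓ · (1,3)1 1/2 ✗ · (1,4)2 2/3 ✓ · (1,6)2 0/1 ✗
Row 2: (2,0)1 1/2 ✗ · (2,1)1 2/3 ✓ · (2,4)2 1/2 ✗
Row 3: (3,0)2 0/2 ✗ · (3,1)1 2/3 ✓ · (3,2)1 2/2 ✓ · (3,3)1 2/2 ✓ · (3,4)1 2/3 ✓ · (3,5)1 1/1 ✓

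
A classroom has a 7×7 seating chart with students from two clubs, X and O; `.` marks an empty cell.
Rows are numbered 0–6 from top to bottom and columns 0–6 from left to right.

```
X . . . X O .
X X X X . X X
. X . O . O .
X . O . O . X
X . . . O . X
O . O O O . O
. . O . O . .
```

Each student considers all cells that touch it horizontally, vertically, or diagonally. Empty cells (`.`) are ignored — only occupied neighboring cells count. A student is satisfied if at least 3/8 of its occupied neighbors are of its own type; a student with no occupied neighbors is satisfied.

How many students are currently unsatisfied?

5

(0,0)X 2/2 ✓
(0,4)X 2/3 ✓
(0,5)O 0/3 ✗
(1,0)X 3/3 ✓
(1,1)X 4/4 ✓
(1,2)X 3/4 ✓
(1,3)X 2/3 ✓
(1,5)X 2/4 ✓
(1,6)X 1/3 ✗
(2,1)X 4/5 ✓
(2,3)O 2/4 ✓
(2,5)O 1/4 ✗
(3,0)X 2/2 ✓
(3,2)O 1/2 ✓
(3,4)O 3/3 ✓
(3,6)X 1/2 ✓
(4,0)X 1/2 ✓
(4,4)O 3/3 ✓
(4,6)X 1/2 ✓
(5,0)O 0/1 ✗
(5,2)O 2/2 ✓
(5,3)O 5/5 ✓
(5,4)O 3/3 ✓
(5,6)O 0/1 ✗
(6,2)O 2/2 ✓
(6,4)O 2/2 ✓
Unsatisfied: (0,5), (1,6), (2,5), (5,0), (5,6) — 5 in total.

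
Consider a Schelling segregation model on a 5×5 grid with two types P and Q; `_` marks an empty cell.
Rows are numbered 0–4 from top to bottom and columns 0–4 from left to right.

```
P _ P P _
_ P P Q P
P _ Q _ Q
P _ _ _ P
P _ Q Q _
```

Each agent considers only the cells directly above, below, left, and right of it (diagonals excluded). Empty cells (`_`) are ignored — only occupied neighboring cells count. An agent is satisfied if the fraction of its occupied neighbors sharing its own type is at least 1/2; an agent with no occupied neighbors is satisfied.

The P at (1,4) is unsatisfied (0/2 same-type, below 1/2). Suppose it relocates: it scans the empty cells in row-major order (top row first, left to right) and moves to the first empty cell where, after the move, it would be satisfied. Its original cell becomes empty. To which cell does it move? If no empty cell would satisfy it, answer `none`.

Vacating (1,4). Empty cells in order:
  (0,1): 3/3 same-type → satisfied — stop here.

(0,1)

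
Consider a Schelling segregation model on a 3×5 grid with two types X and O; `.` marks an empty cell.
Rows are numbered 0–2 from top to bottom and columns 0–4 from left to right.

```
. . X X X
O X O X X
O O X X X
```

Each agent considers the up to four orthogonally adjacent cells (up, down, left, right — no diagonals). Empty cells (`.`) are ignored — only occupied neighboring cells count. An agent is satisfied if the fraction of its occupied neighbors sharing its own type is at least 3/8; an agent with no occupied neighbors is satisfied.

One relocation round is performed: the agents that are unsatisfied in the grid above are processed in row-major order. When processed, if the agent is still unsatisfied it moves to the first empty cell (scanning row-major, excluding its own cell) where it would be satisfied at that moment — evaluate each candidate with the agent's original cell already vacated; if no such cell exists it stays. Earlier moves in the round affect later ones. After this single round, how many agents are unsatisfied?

Initially unsatisfied (in order): (1,1), (1,2), (2,1), (2,2).
  (1,1) → (0,1).
  (1,2) → (0,0).
  (2,1): now satisfied by earlier moves; stays.
  (2,2): now satisfied by earlier moves; stays.
Resulting grid:
O X X X X
O . . X X
O O X X X
All satisfied now.

0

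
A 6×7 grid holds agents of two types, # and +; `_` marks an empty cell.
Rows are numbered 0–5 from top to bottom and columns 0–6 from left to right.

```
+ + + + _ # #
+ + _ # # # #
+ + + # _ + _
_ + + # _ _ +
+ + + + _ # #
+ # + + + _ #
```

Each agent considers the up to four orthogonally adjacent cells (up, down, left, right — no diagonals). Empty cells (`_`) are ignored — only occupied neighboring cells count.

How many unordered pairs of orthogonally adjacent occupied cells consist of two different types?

9

Scan each occupied cell's neighbors to the right and below so each pair is counted once.
From row 0: 1 unlike of 9 pairs (running 1/9).
From row 1: 1 unlike of 8 pairs (running 2/17).
From row 2: 1 unlike of 6 pairs (running 3/23).
From row 3: 3 unlike of 6 pairs (running 6/29).
From row 4: 1 unlike of 9 pairs (running 7/38).
From row 5: 2 unlike of 4 pairs (running 9/42).
Total adjacent occupied pairs: 42; unlike-type pairs: 9.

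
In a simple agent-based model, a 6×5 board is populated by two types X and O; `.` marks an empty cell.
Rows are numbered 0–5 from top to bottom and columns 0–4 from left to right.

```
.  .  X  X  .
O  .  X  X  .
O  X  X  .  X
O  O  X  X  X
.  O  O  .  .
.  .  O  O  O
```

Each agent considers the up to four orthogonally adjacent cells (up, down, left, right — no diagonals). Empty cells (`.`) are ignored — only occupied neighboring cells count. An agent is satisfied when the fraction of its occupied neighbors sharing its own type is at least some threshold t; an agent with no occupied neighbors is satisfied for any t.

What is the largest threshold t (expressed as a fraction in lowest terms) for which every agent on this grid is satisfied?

1/3

(0,2)X 2/2
(0,3)X 2/2
(1,0)O 1/1
(1,2)X 3/3
(1,3)X 2/2
(2,0)O 2/3
(2,1)X 1/3
(2,2)X 3/3
(2,4)X 1/1
(3,0)O 2/2
(3,1)O 2/4
(3,2)X 2/4
(3,3)X 2/2
(3,4)X 2/2
(4,1)O 2/2
(4,2)O 2/3
(5,2)O 2/2
(5,3)O 2/2
(5,4)O 1/1
The smallest same-type fraction is 1/3 at (2,1), which reduces to 1/3. Any threshold above that leaves this agent unsatisfied.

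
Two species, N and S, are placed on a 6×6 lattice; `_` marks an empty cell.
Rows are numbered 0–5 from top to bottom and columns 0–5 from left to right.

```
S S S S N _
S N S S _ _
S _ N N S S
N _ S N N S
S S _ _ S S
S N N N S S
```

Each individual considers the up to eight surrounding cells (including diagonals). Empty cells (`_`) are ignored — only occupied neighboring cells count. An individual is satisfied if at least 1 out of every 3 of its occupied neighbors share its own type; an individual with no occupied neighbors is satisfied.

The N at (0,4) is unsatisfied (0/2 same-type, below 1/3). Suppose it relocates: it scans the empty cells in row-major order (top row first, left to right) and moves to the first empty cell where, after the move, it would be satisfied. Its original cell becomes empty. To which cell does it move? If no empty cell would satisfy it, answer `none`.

(0,5)

Vacating (0,4). Empty cells in order:
  (0,5): 0/0 same-type → satisfied — stop here.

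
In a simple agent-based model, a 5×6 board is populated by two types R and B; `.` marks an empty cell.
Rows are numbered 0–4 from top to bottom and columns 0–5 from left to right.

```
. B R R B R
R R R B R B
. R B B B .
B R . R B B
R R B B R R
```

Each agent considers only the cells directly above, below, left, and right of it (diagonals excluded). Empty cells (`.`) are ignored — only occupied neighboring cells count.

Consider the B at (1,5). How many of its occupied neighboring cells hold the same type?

0

Occupied neighbors of (1,5): (0,5)=R, (1,4)=R.
Same type (B): 0 of 2.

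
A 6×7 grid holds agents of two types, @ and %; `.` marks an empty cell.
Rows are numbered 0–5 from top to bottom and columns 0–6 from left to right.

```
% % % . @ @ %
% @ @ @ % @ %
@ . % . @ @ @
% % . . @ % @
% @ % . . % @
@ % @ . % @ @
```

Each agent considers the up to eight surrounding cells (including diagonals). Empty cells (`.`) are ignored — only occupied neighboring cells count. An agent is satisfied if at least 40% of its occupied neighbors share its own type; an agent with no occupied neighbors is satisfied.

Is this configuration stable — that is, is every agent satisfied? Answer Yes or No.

No

(0,0)% 2/3 satisfied
(0,1)% 3/5 satisfied
(0,2)% 1/4 not
(0,4)@ 3/4 satisfied
(0,5)@ 2/5 satisfied
(0,6)% 1/3 not
(1,0)% 2/4 satisfied
(1,1)@ 2/7 not
(1,2)@ 2/5 satisfied
(1,3)@ 3/6 satisfied
(1,4)% 0/6 not
(1,5)@ 5/8 satisfied
(1,6)% 1/5 not
(2,0)@ 1/4 not
(2,2)% 1/4 not
(2,4)@ 4/6 satisfied
(2,5)@ 5/8 satisfied
(2,6)@ 3/5 satisfied
(3,0)% 2/4 satisfied
(3,1)% 4/6 satisfied
(3,4)@ 2/4 satisfied
(3,5)% 1/7 not
(3,6)@ 3/5 satisfied
(4,0)% 3/5 satisfied
(4,1)@ 2/7 not
(4,2)% 2/4 satisfied
(4,5)% 2/7 not
(4,6)@ 3/5 satisfied
(5,0)@ 1/3 not
(5,1)% 2/5 satisfied
(5,2)@ 1/3 not
(5,4)% 1/2 satisfied
(5,5)@ 2/4 satisfied
(5,6)@ 2/3 satisfied
For instance (0,2) has only 1/4 same-type neighbors, below 2/5.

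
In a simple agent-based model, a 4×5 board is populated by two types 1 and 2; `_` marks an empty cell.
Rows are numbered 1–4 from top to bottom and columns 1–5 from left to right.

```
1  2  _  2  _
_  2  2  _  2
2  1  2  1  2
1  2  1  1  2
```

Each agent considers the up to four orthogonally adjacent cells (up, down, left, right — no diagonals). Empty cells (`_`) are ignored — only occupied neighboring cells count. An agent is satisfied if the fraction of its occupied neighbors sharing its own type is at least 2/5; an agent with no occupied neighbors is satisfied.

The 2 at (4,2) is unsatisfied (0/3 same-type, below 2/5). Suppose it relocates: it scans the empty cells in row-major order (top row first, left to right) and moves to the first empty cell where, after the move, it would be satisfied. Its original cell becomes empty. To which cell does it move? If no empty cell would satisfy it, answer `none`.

Vacating (4,2). Empty cells in order:
  (1,3): 3/3 same-type → satisfied — stop here.

(1,3)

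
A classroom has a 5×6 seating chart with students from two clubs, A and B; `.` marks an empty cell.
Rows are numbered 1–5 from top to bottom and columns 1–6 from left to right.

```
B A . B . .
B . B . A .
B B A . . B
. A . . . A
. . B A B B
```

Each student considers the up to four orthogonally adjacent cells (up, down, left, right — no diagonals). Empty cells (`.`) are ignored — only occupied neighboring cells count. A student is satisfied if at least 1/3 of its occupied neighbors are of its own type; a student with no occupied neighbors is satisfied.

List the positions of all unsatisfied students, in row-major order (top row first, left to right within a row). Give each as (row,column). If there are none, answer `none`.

(1,1)B 1/2 ✓
(1,2)A 0/1 ✗
(1,4)B 0/0 ✓
(2,1)B 2/2 ✓
(2,3)B 0/1 ✗
(2,5)A 0/0 ✓
(3,1)B 2/2 ✓
(3,2)B 1/3 ✓
(3,3)A 0/2 ✗
(3,6)B 0/1 ✗
(4,2)A 0/1 ✗
(4,6)A 0/2 ✗
(5,3)B 0/1 ✗
(5,4)A 0/2 ✗
(5,5)B 1/2 ✓
(5,6)B 1/2 ✓

(1,2), (2,3), (3,3), (3,6), (4,2), (4,6), (5,3), (5,4)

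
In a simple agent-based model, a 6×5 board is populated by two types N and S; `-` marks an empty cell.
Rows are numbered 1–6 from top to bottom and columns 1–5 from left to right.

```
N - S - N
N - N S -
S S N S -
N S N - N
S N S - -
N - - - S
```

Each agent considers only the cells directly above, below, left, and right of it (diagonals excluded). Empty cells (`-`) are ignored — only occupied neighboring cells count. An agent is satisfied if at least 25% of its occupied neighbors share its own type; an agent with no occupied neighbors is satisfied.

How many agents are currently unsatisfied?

(1,1)N 1/1 ✓
(1,3)S 0/1 ✗
(1,5)N 0/0 ✓
(2,1)N 1/2 ✓
(2,3)N 1/3 ✓
(2,4)S 1/2 ✓
(3,1)S 1/3 ✓
(3,2)S 2/3 ✓
(3,3)N 2/4 ✓
(3,4)S 1/2 ✓
(4,1)N 0/3 ✗
(4,2)S 1/4 ✓
(4,3)N 1/3 ✓
(4,5)N 0/0 ✓
(5,1)S 0/3 ✗
(5,2)N 0/3 ✗
(5,3)S 0/2 ✗
(6,1)N 0/1 ✗
(6,5)S 0/0 ✓
Unsatisfied: (1,3), (4,1), (5,1), (5,2), (5,3), (6,1) — 6 in total.

6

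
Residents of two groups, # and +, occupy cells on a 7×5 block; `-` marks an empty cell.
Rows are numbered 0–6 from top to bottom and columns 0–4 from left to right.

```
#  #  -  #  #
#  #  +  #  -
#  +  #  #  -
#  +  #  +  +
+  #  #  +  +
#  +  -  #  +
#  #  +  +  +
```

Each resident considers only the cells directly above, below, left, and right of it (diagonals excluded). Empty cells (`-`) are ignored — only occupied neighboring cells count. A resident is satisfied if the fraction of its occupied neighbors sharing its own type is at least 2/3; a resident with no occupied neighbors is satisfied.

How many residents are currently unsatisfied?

Row 0: (0,0)# 2/2 ✓ · (0,1)# 2/2 ✓ · (0,3)# 2/2 ✓ · (0,4)# 1/1 ✓
Row 1: (1,0)# 3/3 ✓ · (1,1)# 2/4 ✗ · (1,2)+ 0/3 ✗ · (1,3)# 2/3 ✓
Row 2: (2,0)# 2/3 ✓ · (2,1)+ 1/4 ✗ · (2,2)# 2/4 ✗ · (2,3)# 2/3 ✓
Row 3: (3,0)# 1/3 ✗ · (3,1)+ 1/4 ✗ · (3,2)# 2/4 ✗ · (3,3)+ 2/4 ✗ · (3,4)+ 2/2 ✓
Row 4: (4,0)+ 0/3 ✗ · (4,1)# 1/4 ✗ · (4,2)# 2/3 ✓ · (4,3)+ 2/4 ✗ · (4,4)+ 3/3 ✓
Row 5: (5,0)# 1/3 ✗ · (5,1)+ 0/3 ✗ · (5,3)# 0/3 ✗ · (5,4)+ 2/3 ✓
Row 6: (6,0)# 2/2 ✓ · (6,1)# 1/3 ✗ · (6,2)+ 1/2 ✗ · (6,3)+ 2/3 ✓ · (6,4)+ 2/2 ✓
Unsatisfied: (1,1), (1,2), (2,1), (2,2), (3,0), (3,1), (3,2), (3,3), (4,0), (4,1), (4,3), (5,0), (5,1), (5,3), (6,1), (6,2) — 16 in total.

16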